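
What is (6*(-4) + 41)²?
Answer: 289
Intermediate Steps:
(6*(-4) + 41)² = (-24 + 41)² = 17² = 289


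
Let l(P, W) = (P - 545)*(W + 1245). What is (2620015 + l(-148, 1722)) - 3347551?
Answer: -2783667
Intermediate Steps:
l(P, W) = (-545 + P)*(1245 + W)
(2620015 + l(-148, 1722)) - 3347551 = (2620015 + (-678525 - 545*1722 + 1245*(-148) - 148*1722)) - 3347551 = (2620015 + (-678525 - 938490 - 184260 - 254856)) - 3347551 = (2620015 - 2056131) - 3347551 = 563884 - 3347551 = -2783667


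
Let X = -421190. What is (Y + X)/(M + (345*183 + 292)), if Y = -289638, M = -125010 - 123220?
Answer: 710828/184803 ≈ 3.8464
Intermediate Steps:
M = -248230
(Y + X)/(M + (345*183 + 292)) = (-289638 - 421190)/(-248230 + (345*183 + 292)) = -710828/(-248230 + (63135 + 292)) = -710828/(-248230 + 63427) = -710828/(-184803) = -710828*(-1/184803) = 710828/184803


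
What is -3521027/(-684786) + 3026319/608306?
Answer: 1053560683249/104139858129 ≈ 10.117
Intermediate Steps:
-3521027/(-684786) + 3026319/608306 = -3521027*(-1/684786) + 3026319*(1/608306) = 3521027/684786 + 3026319/608306 = 1053560683249/104139858129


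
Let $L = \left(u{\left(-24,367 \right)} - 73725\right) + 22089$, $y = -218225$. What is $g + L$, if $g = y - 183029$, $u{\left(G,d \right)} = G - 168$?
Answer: $-453082$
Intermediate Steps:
$u{\left(G,d \right)} = -168 + G$
$g = -401254$ ($g = -218225 - 183029 = -401254$)
$L = -51828$ ($L = \left(\left(-168 - 24\right) - 73725\right) + 22089 = \left(-192 - 73725\right) + 22089 = -73917 + 22089 = -51828$)
$g + L = -401254 - 51828 = -453082$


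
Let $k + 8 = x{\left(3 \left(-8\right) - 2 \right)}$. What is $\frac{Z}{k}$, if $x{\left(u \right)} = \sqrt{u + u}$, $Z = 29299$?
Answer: $- \frac{58598}{29} - \frac{29299 i \sqrt{13}}{58} \approx -2020.6 - 1821.4 i$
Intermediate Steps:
$x{\left(u \right)} = \sqrt{2} \sqrt{u}$ ($x{\left(u \right)} = \sqrt{2 u} = \sqrt{2} \sqrt{u}$)
$k = -8 + 2 i \sqrt{13}$ ($k = -8 + \sqrt{2} \sqrt{3 \left(-8\right) - 2} = -8 + \sqrt{2} \sqrt{-24 - 2} = -8 + \sqrt{2} \sqrt{-26} = -8 + \sqrt{2} i \sqrt{26} = -8 + 2 i \sqrt{13} \approx -8.0 + 7.2111 i$)
$\frac{Z}{k} = \frac{29299}{-8 + 2 i \sqrt{13}}$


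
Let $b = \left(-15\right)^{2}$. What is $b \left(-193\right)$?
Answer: $-43425$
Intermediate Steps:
$b = 225$
$b \left(-193\right) = 225 \left(-193\right) = -43425$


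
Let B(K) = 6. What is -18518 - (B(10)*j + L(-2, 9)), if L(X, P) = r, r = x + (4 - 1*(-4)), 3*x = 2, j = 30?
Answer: -56120/3 ≈ -18707.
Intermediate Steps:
x = ⅔ (x = (⅓)*2 = ⅔ ≈ 0.66667)
r = 26/3 (r = ⅔ + (4 - 1*(-4)) = ⅔ + (4 + 4) = ⅔ + 8 = 26/3 ≈ 8.6667)
L(X, P) = 26/3
-18518 - (B(10)*j + L(-2, 9)) = -18518 - (6*30 + 26/3) = -18518 - (180 + 26/3) = -18518 - 1*566/3 = -18518 - 566/3 = -56120/3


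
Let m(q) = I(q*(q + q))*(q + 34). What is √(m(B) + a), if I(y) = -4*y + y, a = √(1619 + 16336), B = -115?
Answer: √(6427350 + 3*√1995) ≈ 2535.3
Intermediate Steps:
a = 3*√1995 (a = √17955 = 3*√1995 ≈ 134.00)
I(y) = -3*y
m(q) = -6*q²*(34 + q) (m(q) = (-3*q*(q + q))*(q + 34) = (-3*q*2*q)*(34 + q) = (-6*q²)*(34 + q) = -6*q²*(34 + q))
√(m(B) + a) = √(6*(-115)²*(-34 - 1*(-115)) + 3*√1995) = √(6*13225*(-34 + 115) + 3*√1995) = √(6*13225*81 + 3*√1995) = √(6427350 + 3*√1995)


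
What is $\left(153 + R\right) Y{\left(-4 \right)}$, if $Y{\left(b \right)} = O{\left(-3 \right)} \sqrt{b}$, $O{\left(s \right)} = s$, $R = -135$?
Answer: $- 108 i \approx - 108.0 i$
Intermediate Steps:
$Y{\left(b \right)} = - 3 \sqrt{b}$
$\left(153 + R\right) Y{\left(-4 \right)} = \left(153 - 135\right) \left(- 3 \sqrt{-4}\right) = 18 \left(- 3 \cdot 2 i\right) = 18 \left(- 6 i\right) = - 108 i$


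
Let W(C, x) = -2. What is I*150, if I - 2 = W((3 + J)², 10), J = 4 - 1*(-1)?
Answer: 0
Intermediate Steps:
J = 5 (J = 4 + 1 = 5)
I = 0 (I = 2 - 2 = 0)
I*150 = 0*150 = 0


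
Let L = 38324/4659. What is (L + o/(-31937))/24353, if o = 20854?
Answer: 160970686/517656006357 ≈ 0.00031096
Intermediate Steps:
L = 38324/4659 (L = 38324*(1/4659) = 38324/4659 ≈ 8.2258)
(L + o/(-31937))/24353 = (38324/4659 + 20854/(-31937))/24353 = (38324/4659 + 20854*(-1/31937))*(1/24353) = (38324/4659 - 20854/31937)*(1/24353) = (1126794802/148794483)*(1/24353) = 160970686/517656006357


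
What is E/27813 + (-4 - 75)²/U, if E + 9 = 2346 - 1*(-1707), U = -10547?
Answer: -43642955/97781237 ≈ -0.44633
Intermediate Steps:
E = 4044 (E = -9 + (2346 - 1*(-1707)) = -9 + (2346 + 1707) = -9 + 4053 = 4044)
E/27813 + (-4 - 75)²/U = 4044/27813 + (-4 - 75)²/(-10547) = 4044*(1/27813) + (-79)²*(-1/10547) = 1348/9271 + 6241*(-1/10547) = 1348/9271 - 6241/10547 = -43642955/97781237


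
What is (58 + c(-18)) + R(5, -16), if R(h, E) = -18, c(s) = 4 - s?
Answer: 62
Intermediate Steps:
(58 + c(-18)) + R(5, -16) = (58 + (4 - 1*(-18))) - 18 = (58 + (4 + 18)) - 18 = (58 + 22) - 18 = 80 - 18 = 62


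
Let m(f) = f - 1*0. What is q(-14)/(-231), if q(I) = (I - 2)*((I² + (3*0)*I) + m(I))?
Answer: 416/33 ≈ 12.606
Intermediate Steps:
m(f) = f (m(f) = f + 0 = f)
q(I) = (-2 + I)*(I + I²) (q(I) = (I - 2)*((I² + (3*0)*I) + I) = (-2 + I)*((I² + 0*I) + I) = (-2 + I)*((I² + 0) + I) = (-2 + I)*(I² + I) = (-2 + I)*(I + I²))
q(-14)/(-231) = -14*(-2 + (-14)² - 1*(-14))/(-231) = -14*(-2 + 196 + 14)*(-1/231) = -14*208*(-1/231) = -2912*(-1/231) = 416/33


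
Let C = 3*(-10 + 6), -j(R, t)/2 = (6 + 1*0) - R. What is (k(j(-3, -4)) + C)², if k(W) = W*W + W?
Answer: 86436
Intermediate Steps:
j(R, t) = -12 + 2*R (j(R, t) = -2*((6 + 1*0) - R) = -2*((6 + 0) - R) = -2*(6 - R) = -12 + 2*R)
k(W) = W + W² (k(W) = W² + W = W + W²)
C = -12 (C = 3*(-4) = -12)
(k(j(-3, -4)) + C)² = ((-12 + 2*(-3))*(1 + (-12 + 2*(-3))) - 12)² = ((-12 - 6)*(1 + (-12 - 6)) - 12)² = (-18*(1 - 18) - 12)² = (-18*(-17) - 12)² = (306 - 12)² = 294² = 86436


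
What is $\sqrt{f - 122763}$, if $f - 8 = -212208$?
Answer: $i \sqrt{334963} \approx 578.76 i$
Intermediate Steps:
$f = -212200$ ($f = 8 - 212208 = -212200$)
$\sqrt{f - 122763} = \sqrt{-212200 - 122763} = \sqrt{-334963} = i \sqrt{334963}$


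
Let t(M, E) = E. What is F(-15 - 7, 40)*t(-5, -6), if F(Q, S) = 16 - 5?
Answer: -66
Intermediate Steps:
F(Q, S) = 11
F(-15 - 7, 40)*t(-5, -6) = 11*(-6) = -66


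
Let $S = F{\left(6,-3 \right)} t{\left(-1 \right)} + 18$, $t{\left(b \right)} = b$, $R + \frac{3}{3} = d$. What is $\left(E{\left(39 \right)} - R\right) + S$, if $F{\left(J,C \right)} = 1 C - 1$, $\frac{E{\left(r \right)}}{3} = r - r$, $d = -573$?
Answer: $596$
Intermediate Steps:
$E{\left(r \right)} = 0$ ($E{\left(r \right)} = 3 \left(r - r\right) = 3 \cdot 0 = 0$)
$R = -574$ ($R = -1 - 573 = -574$)
$F{\left(J,C \right)} = -1 + C$ ($F{\left(J,C \right)} = C - 1 = -1 + C$)
$S = 22$ ($S = \left(-1 - 3\right) \left(-1\right) + 18 = \left(-4\right) \left(-1\right) + 18 = 4 + 18 = 22$)
$\left(E{\left(39 \right)} - R\right) + S = \left(0 - -574\right) + 22 = \left(0 + 574\right) + 22 = 574 + 22 = 596$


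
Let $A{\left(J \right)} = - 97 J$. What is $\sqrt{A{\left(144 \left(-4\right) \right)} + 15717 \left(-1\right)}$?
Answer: $\sqrt{40155} \approx 200.39$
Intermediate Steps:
$\sqrt{A{\left(144 \left(-4\right) \right)} + 15717 \left(-1\right)} = \sqrt{- 97 \cdot 144 \left(-4\right) + 15717 \left(-1\right)} = \sqrt{\left(-97\right) \left(-576\right) - 15717} = \sqrt{55872 - 15717} = \sqrt{40155}$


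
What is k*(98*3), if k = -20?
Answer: -5880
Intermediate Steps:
k*(98*3) = -1960*3 = -20*294 = -5880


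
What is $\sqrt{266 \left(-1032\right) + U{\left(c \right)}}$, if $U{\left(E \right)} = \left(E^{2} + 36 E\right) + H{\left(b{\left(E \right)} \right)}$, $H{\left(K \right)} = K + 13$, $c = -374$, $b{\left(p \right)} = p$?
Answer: $i \sqrt{148461} \approx 385.31 i$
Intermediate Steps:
$H{\left(K \right)} = 13 + K$
$U{\left(E \right)} = 13 + E^{2} + 37 E$ ($U{\left(E \right)} = \left(E^{2} + 36 E\right) + \left(13 + E\right) = 13 + E^{2} + 37 E$)
$\sqrt{266 \left(-1032\right) + U{\left(c \right)}} = \sqrt{266 \left(-1032\right) + \left(13 + \left(-374\right)^{2} + 37 \left(-374\right)\right)} = \sqrt{-274512 + \left(13 + 139876 - 13838\right)} = \sqrt{-274512 + 126051} = \sqrt{-148461} = i \sqrt{148461}$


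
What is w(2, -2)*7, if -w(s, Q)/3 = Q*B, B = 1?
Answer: 42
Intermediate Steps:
w(s, Q) = -3*Q
w(2, -2)*7 = -3*(-2)*7 = 6*7 = 42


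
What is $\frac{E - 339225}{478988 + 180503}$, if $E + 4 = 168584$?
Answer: $- \frac{170645}{659491} \approx -0.25875$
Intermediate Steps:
$E = 168580$ ($E = -4 + 168584 = 168580$)
$\frac{E - 339225}{478988 + 180503} = \frac{168580 - 339225}{478988 + 180503} = - \frac{170645}{659491}$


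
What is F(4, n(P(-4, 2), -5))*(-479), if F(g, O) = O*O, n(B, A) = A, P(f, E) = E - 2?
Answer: -11975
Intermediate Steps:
P(f, E) = -2 + E
F(g, O) = O²
F(4, n(P(-4, 2), -5))*(-479) = (-5)²*(-479) = 25*(-479) = -11975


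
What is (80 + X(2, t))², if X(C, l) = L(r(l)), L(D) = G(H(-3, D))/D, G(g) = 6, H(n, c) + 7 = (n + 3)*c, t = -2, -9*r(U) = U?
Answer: 11449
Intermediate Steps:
r(U) = -U/9
H(n, c) = -7 + c*(3 + n) (H(n, c) = -7 + (n + 3)*c = -7 + (3 + n)*c = -7 + c*(3 + n))
L(D) = 6/D
X(C, l) = -54/l (X(C, l) = 6/((-l/9)) = 6*(-9/l) = -54/l)
(80 + X(2, t))² = (80 - 54/(-2))² = (80 - 54*(-½))² = (80 + 27)² = 107² = 11449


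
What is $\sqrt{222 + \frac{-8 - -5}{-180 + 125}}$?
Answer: $\frac{3 \sqrt{74635}}{55} \approx 14.901$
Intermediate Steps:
$\sqrt{222 + \frac{-8 - -5}{-180 + 125}} = \sqrt{222 + \frac{-8 + \left(-65 + 70\right)}{-55}} = \sqrt{222 + \left(-8 + 5\right) \left(- \frac{1}{55}\right)} = \sqrt{222 - - \frac{3}{55}} = \sqrt{222 + \frac{3}{55}} = \sqrt{\frac{12213}{55}} = \frac{3 \sqrt{74635}}{55}$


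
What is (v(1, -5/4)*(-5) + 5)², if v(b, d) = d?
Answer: 2025/16 ≈ 126.56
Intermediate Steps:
(v(1, -5/4)*(-5) + 5)² = (-5/4*(-5) + 5)² = (25/4 + 5)² = (45/4)² = 2025/16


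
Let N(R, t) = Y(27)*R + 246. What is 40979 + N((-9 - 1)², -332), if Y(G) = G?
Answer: 43925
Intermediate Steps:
N(R, t) = 246 + 27*R (N(R, t) = 27*R + 246 = 246 + 27*R)
40979 + N((-9 - 1)², -332) = 40979 + (246 + 27*(-9 - 1)²) = 40979 + (246 + 27*(-10)²) = 40979 + (246 + 27*100) = 40979 + (246 + 2700) = 40979 + 2946 = 43925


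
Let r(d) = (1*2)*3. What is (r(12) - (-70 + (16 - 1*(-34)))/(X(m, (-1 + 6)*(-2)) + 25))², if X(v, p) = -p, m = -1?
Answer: 2116/49 ≈ 43.184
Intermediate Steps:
r(d) = 6 (r(d) = 2*3 = 6)
(r(12) - (-70 + (16 - 1*(-34)))/(X(m, (-1 + 6)*(-2)) + 25))² = (6 - (-70 + (16 - 1*(-34)))/(-(-1 + 6)*(-2) + 25))² = (6 - (-70 + (16 + 34))/(-5*(-2) + 25))² = (6 - (-70 + 50)/(-1*(-10) + 25))² = (6 - (-20)/(10 + 25))² = (6 - (-20)/35)² = (6 - 1*(-4/7))² = (6 + 4/7)² = (46/7)² = 2116/49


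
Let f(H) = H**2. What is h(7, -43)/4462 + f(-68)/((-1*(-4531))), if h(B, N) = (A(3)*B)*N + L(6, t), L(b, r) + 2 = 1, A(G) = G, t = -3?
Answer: 359484/439507 ≈ 0.81793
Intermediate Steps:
L(b, r) = -1 (L(b, r) = -2 + 1 = -1)
h(B, N) = -1 + 3*B*N (h(B, N) = (3*B)*N - 1 = 3*B*N - 1 = -1 + 3*B*N)
h(7, -43)/4462 + f(-68)/((-1*(-4531))) = (-1 + 3*7*(-43))/4462 + (-68)**2/((-1*(-4531))) = (-1 - 903)*(1/4462) + 4624/4531 = -904*1/4462 + 4624*(1/4531) = -452/2231 + 4624/4531 = 359484/439507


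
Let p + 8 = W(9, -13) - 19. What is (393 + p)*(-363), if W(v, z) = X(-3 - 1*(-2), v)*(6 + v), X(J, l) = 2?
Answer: -143748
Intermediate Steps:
W(v, z) = 12 + 2*v (W(v, z) = 2*(6 + v) = 12 + 2*v)
p = 3 (p = -8 + ((12 + 2*9) - 19) = -8 + ((12 + 18) - 19) = -8 + (30 - 19) = -8 + 11 = 3)
(393 + p)*(-363) = (393 + 3)*(-363) = 396*(-363) = -143748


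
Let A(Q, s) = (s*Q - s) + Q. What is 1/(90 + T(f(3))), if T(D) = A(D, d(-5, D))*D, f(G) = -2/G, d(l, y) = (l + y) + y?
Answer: 27/2252 ≈ 0.011989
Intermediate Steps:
d(l, y) = l + 2*y
A(Q, s) = Q - s + Q*s (A(Q, s) = (Q*s - s) + Q = (-s + Q*s) + Q = Q - s + Q*s)
T(D) = D*(5 - D + D*(-5 + 2*D)) (T(D) = (D - (-5 + 2*D) + D*(-5 + 2*D))*D = (D + (5 - 2*D) + D*(-5 + 2*D))*D = (5 - D + D*(-5 + 2*D))*D = D*(5 - D + D*(-5 + 2*D)))
1/(90 + T(f(3))) = 1/(90 + (-2/3)*(5 - (-2)/3 + (-2/3)*(-5 + 2*(-2/3)))) = 1/(90 + (-2*⅓)*(5 - (-2)/3 + (-2*⅓)*(-5 + 2*(-2*⅓)))) = 1/(90 - 2*(5 - 1*(-⅔) - 2*(-5 + 2*(-⅔))/3)/3) = 1/(90 - 2*(5 + ⅔ - 2*(-5 - 4/3)/3)/3) = 1/(90 - 2*(5 + ⅔ - ⅔*(-19/3))/3) = 1/(90 - 2*(5 + ⅔ + 38/9)/3) = 1/(90 - ⅔*89/9) = 1/(90 - 178/27) = 1/(2252/27) = 27/2252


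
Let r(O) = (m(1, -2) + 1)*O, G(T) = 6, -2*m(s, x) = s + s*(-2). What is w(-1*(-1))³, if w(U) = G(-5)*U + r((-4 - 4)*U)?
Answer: -216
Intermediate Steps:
m(s, x) = s/2 (m(s, x) = -(s + s*(-2))/2 = -(s - 2*s)/2 = -(-1)*s/2 = s/2)
r(O) = 3*O/2 (r(O) = ((½)*1 + 1)*O = (½ + 1)*O = 3*O/2)
w(U) = -6*U (w(U) = 6*U + 3*((-4 - 4)*U)/2 = 6*U + 3*(-8*U)/2 = 6*U - 12*U = -6*U)
w(-1*(-1))³ = (-(-6)*(-1))³ = (-6*1)³ = (-6)³ = -216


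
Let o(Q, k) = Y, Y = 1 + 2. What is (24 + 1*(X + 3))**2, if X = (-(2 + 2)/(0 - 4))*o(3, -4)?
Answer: 900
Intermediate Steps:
Y = 3
o(Q, k) = 3
X = 3 (X = -(2 + 2)/(0 - 4)*3 = -4/(-4)*3 = -4*(-1)/4*3 = -1*(-1)*3 = 1*3 = 3)
(24 + 1*(X + 3))**2 = (24 + 1*(3 + 3))**2 = (24 + 1*6)**2 = (24 + 6)**2 = 30**2 = 900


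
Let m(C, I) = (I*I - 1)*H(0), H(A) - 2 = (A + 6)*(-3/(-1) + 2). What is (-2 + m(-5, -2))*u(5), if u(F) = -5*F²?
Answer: -11750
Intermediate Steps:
H(A) = 32 + 5*A (H(A) = 2 + (A + 6)*(-3/(-1) + 2) = 2 + (6 + A)*(-3*(-1) + 2) = 2 + (6 + A)*(3 + 2) = 2 + (6 + A)*5 = 2 + (30 + 5*A) = 32 + 5*A)
m(C, I) = -32 + 32*I² (m(C, I) = (I*I - 1)*(32 + 5*0) = (I² - 1)*(32 + 0) = (-1 + I²)*32 = -32 + 32*I²)
(-2 + m(-5, -2))*u(5) = (-2 + (-32 + 32*(-2)²))*(-5*5²) = (-2 + (-32 + 32*4))*(-5*25) = (-2 + (-32 + 128))*(-125) = (-2 + 96)*(-125) = 94*(-125) = -11750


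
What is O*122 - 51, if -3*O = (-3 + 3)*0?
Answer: -51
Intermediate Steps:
O = 0 (O = -(-3 + 3)*0/3 = -0*0 = -⅓*0 = 0)
O*122 - 51 = 0*122 - 51 = 0 - 51 = -51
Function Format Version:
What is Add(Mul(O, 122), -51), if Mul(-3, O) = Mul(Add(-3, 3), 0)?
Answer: -51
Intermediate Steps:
O = 0 (O = Mul(Rational(-1, 3), Mul(Add(-3, 3), 0)) = Mul(Rational(-1, 3), Mul(0, 0)) = Mul(Rational(-1, 3), 0) = 0)
Add(Mul(O, 122), -51) = Add(Mul(0, 122), -51) = Add(0, -51) = -51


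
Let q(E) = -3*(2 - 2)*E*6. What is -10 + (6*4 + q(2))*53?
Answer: 1262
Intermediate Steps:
q(E) = 0 (q(E) = -0*E*6 = -3*0*6 = 0*6 = 0)
-10 + (6*4 + q(2))*53 = -10 + (6*4 + 0)*53 = -10 + (24 + 0)*53 = -10 + 24*53 = -10 + 1272 = 1262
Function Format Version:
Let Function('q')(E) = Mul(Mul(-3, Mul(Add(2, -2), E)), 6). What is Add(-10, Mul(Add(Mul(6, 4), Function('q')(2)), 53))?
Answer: 1262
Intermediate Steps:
Function('q')(E) = 0 (Function('q')(E) = Mul(Mul(-3, Mul(0, E)), 6) = Mul(Mul(-3, 0), 6) = Mul(0, 6) = 0)
Add(-10, Mul(Add(Mul(6, 4), Function('q')(2)), 53)) = Add(-10, Mul(Add(Mul(6, 4), 0), 53)) = Add(-10, Mul(Add(24, 0), 53)) = Add(-10, Mul(24, 53)) = Add(-10, 1272) = 1262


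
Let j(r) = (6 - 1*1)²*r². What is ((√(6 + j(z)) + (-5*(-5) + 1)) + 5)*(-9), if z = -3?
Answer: -279 - 9*√231 ≈ -415.79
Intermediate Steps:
j(r) = 25*r² (j(r) = (6 - 1)²*r² = 5²*r² = 25*r²)
((√(6 + j(z)) + (-5*(-5) + 1)) + 5)*(-9) = ((√(6 + 25*(-3)²) + (-5*(-5) + 1)) + 5)*(-9) = ((√(6 + 25*9) + (25 + 1)) + 5)*(-9) = ((√(6 + 225) + 26) + 5)*(-9) = ((√231 + 26) + 5)*(-9) = ((26 + √231) + 5)*(-9) = (31 + √231)*(-9) = -279 - 9*√231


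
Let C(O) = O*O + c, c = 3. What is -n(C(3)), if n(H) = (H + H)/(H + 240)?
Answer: -2/21 ≈ -0.095238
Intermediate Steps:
C(O) = 3 + O² (C(O) = O*O + 3 = O² + 3 = 3 + O²)
n(H) = 2*H/(240 + H) (n(H) = (2*H)/(240 + H) = 2*H/(240 + H))
-n(C(3)) = -2*(3 + 3²)/(240 + (3 + 3²)) = -2*(3 + 9)/(240 + (3 + 9)) = -2*12/(240 + 12) = -2*12/252 = -1*2/21 = -2/21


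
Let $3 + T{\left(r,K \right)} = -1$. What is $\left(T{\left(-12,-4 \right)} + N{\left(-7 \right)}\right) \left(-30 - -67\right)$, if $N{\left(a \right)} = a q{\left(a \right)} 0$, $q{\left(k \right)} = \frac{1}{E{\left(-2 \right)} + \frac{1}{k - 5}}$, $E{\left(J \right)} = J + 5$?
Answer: $-148$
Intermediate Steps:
$E{\left(J \right)} = 5 + J$
$q{\left(k \right)} = \frac{1}{3 + \frac{1}{-5 + k}}$ ($q{\left(k \right)} = \frac{1}{\left(5 - 2\right) + \frac{1}{k - 5}} = \frac{1}{3 + \frac{1}{-5 + k}}$)
$T{\left(r,K \right)} = -4$ ($T{\left(r,K \right)} = -3 - 1 = -4$)
$N{\left(a \right)} = 0$ ($N{\left(a \right)} = a \frac{-5 + a}{-14 + 3 a} 0 = \frac{a \left(-5 + a\right)}{-14 + 3 a} 0 = 0$)
$\left(T{\left(-12,-4 \right)} + N{\left(-7 \right)}\right) \left(-30 - -67\right) = \left(-4 + 0\right) \left(-30 - -67\right) = - 4 \left(-30 + 67\right) = \left(-4\right) 37 = -148$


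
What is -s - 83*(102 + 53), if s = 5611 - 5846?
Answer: -12630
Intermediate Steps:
s = -235
-s - 83*(102 + 53) = -1*(-235) - 83*(102 + 53) = 235 - 83*155 = 235 - 1*12865 = 235 - 12865 = -12630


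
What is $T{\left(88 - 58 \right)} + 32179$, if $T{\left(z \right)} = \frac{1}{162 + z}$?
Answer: $\frac{6178369}{192} \approx 32179.0$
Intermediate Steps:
$T{\left(88 - 58 \right)} + 32179 = \frac{1}{162 + \left(88 - 58\right)} + 32179 = \frac{1}{162 + 30} + 32179 = \frac{1}{192} + 32179 = \frac{6178369}{192}$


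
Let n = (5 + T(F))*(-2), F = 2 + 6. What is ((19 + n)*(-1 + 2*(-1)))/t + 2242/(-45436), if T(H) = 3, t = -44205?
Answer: -16449781/334749730 ≈ -0.049141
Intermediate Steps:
F = 8
n = -16 (n = (5 + 3)*(-2) = 8*(-2) = -16)
((19 + n)*(-1 + 2*(-1)))/t + 2242/(-45436) = ((19 - 16)*(-1 + 2*(-1)))/(-44205) + 2242/(-45436) = (3*(-1 - 2))*(-1/44205) + 2242*(-1/45436) = (3*(-3))*(-1/44205) - 1121/22718 = -9*(-1/44205) - 1121/22718 = 3/14735 - 1121/22718 = -16449781/334749730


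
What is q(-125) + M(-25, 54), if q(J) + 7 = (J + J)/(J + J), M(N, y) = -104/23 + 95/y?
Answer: -10883/1242 ≈ -8.7625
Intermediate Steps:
M(N, y) = -104/23 + 95/y (M(N, y) = -104*1/23 + 95/y = -104/23 + 95/y)
q(J) = -6 (q(J) = -7 + (J + J)/(J + J) = -7 + (2*J)/((2*J)) = -7 + (2*J)*(1/(2*J)) = -7 + 1 = -6)
q(-125) + M(-25, 54) = -6 + (-104/23 + 95/54) = -6 - 3431/1242 = -10883/1242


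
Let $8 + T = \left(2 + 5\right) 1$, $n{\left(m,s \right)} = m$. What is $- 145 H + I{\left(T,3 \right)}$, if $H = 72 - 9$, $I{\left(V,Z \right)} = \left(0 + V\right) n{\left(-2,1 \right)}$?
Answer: $-9133$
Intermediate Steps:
$T = -1$ ($T = -8 + \left(2 + 5\right) 1 = -8 + 7 \cdot 1 = -8 + 7 = -1$)
$I{\left(V,Z \right)} = - 2 V$ ($I{\left(V,Z \right)} = \left(0 + V\right) \left(-2\right) = V \left(-2\right) = - 2 V$)
$H = 63$ ($H = 72 - 9 = 63$)
$- 145 H + I{\left(T,3 \right)} = \left(-145\right) 63 - -2 = -9135 + 2 = -9133$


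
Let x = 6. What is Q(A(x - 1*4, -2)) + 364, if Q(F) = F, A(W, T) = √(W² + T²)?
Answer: 364 + 2*√2 ≈ 366.83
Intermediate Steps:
A(W, T) = √(T² + W²)
Q(A(x - 1*4, -2)) + 364 = √((-2)² + (6 - 1*4)²) + 364 = √(4 + (6 - 4)²) + 364 = √(4 + 2²) + 364 = √(4 + 4) + 364 = √8 + 364 = 2*√2 + 364 = 364 + 2*√2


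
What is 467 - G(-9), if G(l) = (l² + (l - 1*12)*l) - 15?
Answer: 212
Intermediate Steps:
G(l) = -15 + l² + l*(-12 + l) (G(l) = (l² + (l - 12)*l) - 15 = (l² + (-12 + l)*l) - 15 = (l² + l*(-12 + l)) - 15 = -15 + l² + l*(-12 + l))
467 - G(-9) = 467 - (-15 - 12*(-9) + 2*(-9)²) = 467 - (-15 + 108 + 2*81) = 467 - (-15 + 108 + 162) = 467 - 1*255 = 467 - 255 = 212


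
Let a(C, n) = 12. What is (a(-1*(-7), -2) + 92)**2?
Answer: 10816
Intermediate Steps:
(a(-1*(-7), -2) + 92)**2 = (12 + 92)**2 = 104**2 = 10816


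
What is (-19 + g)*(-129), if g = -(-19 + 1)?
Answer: 129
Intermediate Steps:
g = 18 (g = -1*(-18) = 18)
(-19 + g)*(-129) = (-19 + 18)*(-129) = -1*(-129) = 129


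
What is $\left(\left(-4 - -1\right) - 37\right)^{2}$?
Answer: $1600$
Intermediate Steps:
$\left(\left(-4 - -1\right) - 37\right)^{2} = \left(\left(-4 + 1\right) - 37\right)^{2} = \left(-3 - 37\right)^{2} = \left(-40\right)^{2} = 1600$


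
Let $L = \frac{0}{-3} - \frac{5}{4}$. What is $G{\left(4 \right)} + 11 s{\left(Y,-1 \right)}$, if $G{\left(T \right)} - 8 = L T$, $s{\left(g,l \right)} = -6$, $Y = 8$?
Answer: $-63$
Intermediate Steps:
$L = - \frac{5}{4}$ ($L = 0 \left(- \frac{1}{3}\right) - \frac{5}{4} = 0 - \frac{5}{4} = - \frac{5}{4} \approx -1.25$)
$G{\left(T \right)} = 8 - \frac{5 T}{4}$
$G{\left(4 \right)} + 11 s{\left(Y,-1 \right)} = \left(8 - 5\right) + 11 \left(-6\right) = \left(8 - 5\right) - 66 = 3 - 66 = -63$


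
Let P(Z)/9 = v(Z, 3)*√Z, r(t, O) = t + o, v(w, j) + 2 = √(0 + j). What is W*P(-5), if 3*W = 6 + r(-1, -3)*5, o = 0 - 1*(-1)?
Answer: 18*I*√5*(-2 + √3) ≈ -10.785*I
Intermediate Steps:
v(w, j) = -2 + √j (v(w, j) = -2 + √(0 + j) = -2 + √j)
o = 1 (o = 0 + 1 = 1)
r(t, O) = 1 + t (r(t, O) = t + 1 = 1 + t)
P(Z) = 9*√Z*(-2 + √3) (P(Z) = 9*((-2 + √3)*√Z) = 9*(√Z*(-2 + √3)) = 9*√Z*(-2 + √3))
W = 2 (W = (6 + (1 - 1)*5)/3 = (6 + 0*5)/3 = (6 + 0)/3 = (⅓)*6 = 2)
W*P(-5) = 2*(9*√(-5)*(-2 + √3)) = 2*(9*(I*√5)*(-2 + √3)) = 2*(9*I*√5*(-2 + √3)) = 18*I*√5*(-2 + √3)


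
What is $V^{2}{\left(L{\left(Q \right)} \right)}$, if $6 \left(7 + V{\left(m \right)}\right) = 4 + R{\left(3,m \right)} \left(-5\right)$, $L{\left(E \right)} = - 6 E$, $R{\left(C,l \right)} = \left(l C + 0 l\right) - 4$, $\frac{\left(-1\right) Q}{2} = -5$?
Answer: $21609$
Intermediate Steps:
$Q = 10$ ($Q = \left(-2\right) \left(-5\right) = 10$)
$R{\left(C,l \right)} = -4 + C l$ ($R{\left(C,l \right)} = \left(C l + 0\right) - 4 = C l - 4 = -4 + C l$)
$V{\left(m \right)} = -3 - \frac{5 m}{2}$ ($V{\left(m \right)} = -7 + \frac{4 + \left(-4 + 3 m\right) \left(-5\right)}{6} = -7 + \frac{4 - \left(-20 + 15 m\right)}{6} = -7 + \frac{24 - 15 m}{6} = -7 - \left(-4 + \frac{5 m}{2}\right) = -3 - \frac{5 m}{2}$)
$V^{2}{\left(L{\left(Q \right)} \right)} = \left(-3 - \frac{5 \left(\left(-6\right) 10\right)}{2}\right)^{2} = \left(-3 - -150\right)^{2} = \left(-3 + 150\right)^{2} = 147^{2} = 21609$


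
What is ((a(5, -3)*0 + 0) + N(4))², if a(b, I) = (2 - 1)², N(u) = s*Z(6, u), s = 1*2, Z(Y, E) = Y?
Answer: 144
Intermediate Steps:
s = 2
N(u) = 12 (N(u) = 2*6 = 12)
a(b, I) = 1 (a(b, I) = 1² = 1)
((a(5, -3)*0 + 0) + N(4))² = ((1*0 + 0) + 12)² = ((0 + 0) + 12)² = (0 + 12)² = 12² = 144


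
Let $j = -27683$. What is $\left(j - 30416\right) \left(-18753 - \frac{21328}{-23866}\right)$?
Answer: $\frac{13000748449615}{11933} \approx 1.0895 \cdot 10^{9}$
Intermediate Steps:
$\left(j - 30416\right) \left(-18753 - \frac{21328}{-23866}\right) = \left(-27683 - 30416\right) \left(-18753 - \frac{21328}{-23866}\right) = - 58099 \left(-18753 - - \frac{10664}{11933}\right) = - 58099 \left(-18753 + \frac{10664}{11933}\right) = \left(-58099\right) \left(- \frac{223768885}{11933}\right) = \frac{13000748449615}{11933}$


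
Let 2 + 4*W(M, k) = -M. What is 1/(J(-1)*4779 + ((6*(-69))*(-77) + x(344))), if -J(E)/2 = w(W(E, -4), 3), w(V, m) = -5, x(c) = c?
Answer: 1/80012 ≈ 1.2498e-5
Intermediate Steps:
W(M, k) = -½ - M/4 (W(M, k) = -½ + (-M)/4 = -½ - M/4)
J(E) = 10 (J(E) = -2*(-5) = 10)
1/(J(-1)*4779 + ((6*(-69))*(-77) + x(344))) = 1/(10*4779 + ((6*(-69))*(-77) + 344)) = 1/(47790 + (-414*(-77) + 344)) = 1/(47790 + (31878 + 344)) = 1/(47790 + 32222) = 1/80012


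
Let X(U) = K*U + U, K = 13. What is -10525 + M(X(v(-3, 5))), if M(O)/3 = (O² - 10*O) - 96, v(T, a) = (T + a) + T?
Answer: -9805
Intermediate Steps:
v(T, a) = a + 2*T
X(U) = 14*U (X(U) = 13*U + U = 14*U)
M(O) = -288 - 30*O + 3*O² (M(O) = 3*((O² - 10*O) - 96) = 3*(-96 + O² - 10*O) = -288 - 30*O + 3*O²)
-10525 + M(X(v(-3, 5))) = -10525 + (-288 - 420*(5 + 2*(-3)) + 3*(14*(5 + 2*(-3)))²) = -10525 + (-288 - 420*(5 - 6) + 3*(14*(5 - 6))²) = -10525 + (-288 - 420*(-1) + 3*(14*(-1))²) = -10525 + (-288 - 30*(-14) + 3*(-14)²) = -10525 + (-288 + 420 + 3*196) = -10525 + (-288 + 420 + 588) = -10525 + 720 = -9805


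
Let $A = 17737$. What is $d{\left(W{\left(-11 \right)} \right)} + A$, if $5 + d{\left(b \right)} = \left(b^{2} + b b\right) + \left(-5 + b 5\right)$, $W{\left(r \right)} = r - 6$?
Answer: $18220$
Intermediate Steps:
$W{\left(r \right)} = -6 + r$
$d{\left(b \right)} = -10 + 2 b^{2} + 5 b$ ($d{\left(b \right)} = -5 + \left(\left(b^{2} + b b\right) + \left(-5 + b 5\right)\right) = -5 + \left(\left(b^{2} + b^{2}\right) + \left(-5 + 5 b\right)\right) = -5 + \left(2 b^{2} + \left(-5 + 5 b\right)\right) = -5 + \left(-5 + 2 b^{2} + 5 b\right) = -10 + 2 b^{2} + 5 b$)
$d{\left(W{\left(-11 \right)} \right)} + A = \left(-10 + 2 \left(-6 - 11\right)^{2} + 5 \left(-6 - 11\right)\right) + 17737 = \left(-10 + 2 \left(-17\right)^{2} + 5 \left(-17\right)\right) + 17737 = \left(-10 + 2 \cdot 289 - 85\right) + 17737 = \left(-10 + 578 - 85\right) + 17737 = 483 + 17737 = 18220$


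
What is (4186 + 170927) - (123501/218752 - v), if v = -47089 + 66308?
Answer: 42510390163/218752 ≈ 1.9433e+5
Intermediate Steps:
v = 19219
(4186 + 170927) - (123501/218752 - v) = (4186 + 170927) - (123501/218752 - 1*19219) = 175113 - (123501*(1/218752) - 19219) = 175113 - (123501/218752 - 19219) = 175113 - 1*(-4204071187/218752) = 175113 + 4204071187/218752 = 42510390163/218752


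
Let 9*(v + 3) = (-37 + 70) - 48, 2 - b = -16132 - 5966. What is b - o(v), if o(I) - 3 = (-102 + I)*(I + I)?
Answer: 189913/9 ≈ 21101.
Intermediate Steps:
b = 22100 (b = 2 - (-16132 - 5966) = 2 - 1*(-22098) = 2 + 22098 = 22100)
v = -14/3 (v = -3 + ((-37 + 70) - 48)/9 = -3 + (33 - 48)/9 = -3 + (⅑)*(-15) = -3 - 5/3 = -14/3 ≈ -4.6667)
o(I) = 3 + 2*I*(-102 + I) (o(I) = 3 + (-102 + I)*(I + I) = 3 + (-102 + I)*(2*I) = 3 + 2*I*(-102 + I))
b - o(v) = 22100 - (3 - 204*(-14/3) + 2*(-14/3)²) = 22100 - (3 + 952 + 2*(196/9)) = 22100 - (3 + 952 + 392/9) = 22100 - 1*8987/9 = 22100 - 8987/9 = 189913/9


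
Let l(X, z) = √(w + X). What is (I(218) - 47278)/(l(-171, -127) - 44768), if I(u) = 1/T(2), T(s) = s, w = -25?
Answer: 105825956/100208701 + 132377*I/400834804 ≈ 1.0561 + 0.00033025*I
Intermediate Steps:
I(u) = ½ (I(u) = 1/2 = ½)
l(X, z) = √(-25 + X)
(I(218) - 47278)/(l(-171, -127) - 44768) = (½ - 47278)/(√(-25 - 171) - 44768) = -94555/(2*(√(-196) - 44768)) = -94555/(2*(14*I - 44768)) = -94555*(-44768 - 14*I)/2004174020/2 = -18911*(-44768 - 14*I)/801669608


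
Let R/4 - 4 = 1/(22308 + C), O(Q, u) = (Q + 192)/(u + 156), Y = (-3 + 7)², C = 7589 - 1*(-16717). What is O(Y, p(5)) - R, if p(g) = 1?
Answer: -53699642/3659199 ≈ -14.675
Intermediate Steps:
C = 24306 (C = 7589 + 16717 = 24306)
Y = 16 (Y = 4² = 16)
O(Q, u) = (192 + Q)/(156 + u)
R = 372914/23307 (R = 16 + 4/(22308 + 24306) = 16 + 4/46614 = 16 + 4*(1/46614) = 16 + 2/23307 = 372914/23307 ≈ 16.000)
O(Y, p(5)) - R = (192 + 16)/(156 + 1) - 1*372914/23307 = 208/157 - 372914/23307 = -53699642/3659199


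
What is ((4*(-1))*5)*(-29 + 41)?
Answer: -240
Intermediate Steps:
((4*(-1))*5)*(-29 + 41) = -4*5*12 = -20*12 = -240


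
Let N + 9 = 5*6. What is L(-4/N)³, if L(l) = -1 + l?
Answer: -15625/9261 ≈ -1.6872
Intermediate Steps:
N = 21 (N = -9 + 5*6 = -9 + 30 = 21)
L(-4/N)³ = (-1 - 4/21)³ = (-25/21)³ = -15625/9261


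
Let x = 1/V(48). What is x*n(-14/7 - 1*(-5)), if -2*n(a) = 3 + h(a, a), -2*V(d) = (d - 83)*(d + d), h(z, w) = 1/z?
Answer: -1/1008 ≈ -0.00099206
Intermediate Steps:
V(d) = -d*(-83 + d) (V(d) = -(d - 83)*(d + d)/2 = -(-83 + d)*2*d/2 = -d*(-83 + d))
x = 1/1680 (x = 1/(48*(83 - 1*48)) = 1/(48*(83 - 48)) = 1/(48*35) = 1/1680 ≈ 0.00059524)
n(a) = -3/2 - 1/(2*a) (n(a) = -(3 + 1/a)/2 = -3/2 - 1/(2*a))
x*n(-14/7 - 1*(-5)) = ((-1 - 3*(-14/7 - 1*(-5)))/(2*(-14/7 - 1*(-5))))/1680 = ((-1 - 3*(-14*⅐ + 5))/(2*(-14*⅐ + 5)))/1680 = ((-1 - 3*(-2 + 5))/(2*(-2 + 5)))/1680 = ((½)*(-1 - 3*3)/3)/1680 = ((½)*(⅓)*(-1 - 9))/1680 = ((½)*(⅓)*(-10))/1680 = (1/1680)*(-5/3) = -1/1008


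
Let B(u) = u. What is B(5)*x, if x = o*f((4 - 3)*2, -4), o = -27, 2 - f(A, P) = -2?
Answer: -540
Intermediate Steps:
f(A, P) = 4 (f(A, P) = 2 - 1*(-2) = 2 + 2 = 4)
x = -108 (x = -27*4 = -108)
B(5)*x = 5*(-108) = -540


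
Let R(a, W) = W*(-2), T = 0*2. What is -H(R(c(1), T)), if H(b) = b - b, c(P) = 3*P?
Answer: 0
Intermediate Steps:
T = 0
R(a, W) = -2*W
H(b) = 0
-H(R(c(1), T)) = -1*0 = 0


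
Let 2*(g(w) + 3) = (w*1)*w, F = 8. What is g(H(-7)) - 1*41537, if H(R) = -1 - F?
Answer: -82999/2 ≈ -41500.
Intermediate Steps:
H(R) = -9 (H(R) = -1 - 1*8 = -1 - 8 = -9)
g(w) = -3 + w²/2 (g(w) = -3 + ((w*1)*w)/2 = -3 + (w*w)/2 = -3 + w²/2)
g(H(-7)) - 1*41537 = (-3 + (½)*(-9)²) - 1*41537 = (-3 + (½)*81) - 41537 = (-3 + 81/2) - 41537 = 75/2 - 41537 = -82999/2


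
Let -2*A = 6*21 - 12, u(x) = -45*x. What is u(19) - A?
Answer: -798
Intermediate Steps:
A = -57 (A = -(6*21 - 12)/2 = -(126 - 12)/2 = -½*114 = -57)
u(19) - A = -45*19 - 1*(-57) = -855 + 57 = -798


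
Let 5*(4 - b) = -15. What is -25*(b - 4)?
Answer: -75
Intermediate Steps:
b = 7 (b = 4 - 1/5*(-15) = 4 + 3 = 7)
-25*(b - 4) = -25*(7 - 4) = -25*3 = -75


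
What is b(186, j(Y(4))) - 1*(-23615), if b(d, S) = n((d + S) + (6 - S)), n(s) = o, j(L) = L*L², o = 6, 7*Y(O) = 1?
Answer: 23621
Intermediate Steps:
Y(O) = ⅐ (Y(O) = (⅐)*1 = ⅐)
j(L) = L³
n(s) = 6
b(d, S) = 6
b(186, j(Y(4))) - 1*(-23615) = 6 - 1*(-23615) = 6 + 23615 = 23621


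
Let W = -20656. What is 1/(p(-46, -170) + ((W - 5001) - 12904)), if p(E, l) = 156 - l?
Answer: -1/38235 ≈ -2.6154e-5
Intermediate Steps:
1/(p(-46, -170) + ((W - 5001) - 12904)) = 1/((156 - 1*(-170)) + ((-20656 - 5001) - 12904)) = 1/((156 + 170) + (-25657 - 12904)) = 1/(326 - 38561) = 1/(-38235) = -1/38235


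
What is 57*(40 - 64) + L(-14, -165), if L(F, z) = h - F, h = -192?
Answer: -1546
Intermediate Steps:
L(F, z) = -192 - F
57*(40 - 64) + L(-14, -165) = 57*(40 - 64) + (-192 - 1*(-14)) = 57*(-24) + (-192 + 14) = -1368 - 178 = -1546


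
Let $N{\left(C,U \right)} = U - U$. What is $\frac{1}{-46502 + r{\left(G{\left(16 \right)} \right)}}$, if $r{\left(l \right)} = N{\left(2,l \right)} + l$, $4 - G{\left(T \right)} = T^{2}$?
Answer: $- \frac{1}{46754} \approx -2.1389 \cdot 10^{-5}$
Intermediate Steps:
$G{\left(T \right)} = 4 - T^{2}$
$N{\left(C,U \right)} = 0$
$r{\left(l \right)} = l$ ($r{\left(l \right)} = 0 + l = l$)
$\frac{1}{-46502 + r{\left(G{\left(16 \right)} \right)}} = \frac{1}{-46502 + \left(4 - 16^{2}\right)} = \frac{1}{-46502 + \left(4 - 256\right)} = \frac{1}{-46502 - 252} = \frac{1}{-46754} = - \frac{1}{46754}$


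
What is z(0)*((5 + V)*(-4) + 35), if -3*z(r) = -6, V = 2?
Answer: 14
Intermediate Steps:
z(r) = 2 (z(r) = -⅓*(-6) = 2)
z(0)*((5 + V)*(-4) + 35) = 2*((5 + 2)*(-4) + 35) = 2*(7*(-4) + 35) = 2*(-28 + 35) = 2*7 = 14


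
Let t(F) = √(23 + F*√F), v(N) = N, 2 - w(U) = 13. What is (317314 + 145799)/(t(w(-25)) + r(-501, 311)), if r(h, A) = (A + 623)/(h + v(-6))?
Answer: -463113/(934/507 - √(23 - 11*I*√11)) ≈ 71433.0 + 57988.0*I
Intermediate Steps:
w(U) = -11 (w(U) = 2 - 1*13 = 2 - 13 = -11)
r(h, A) = (623 + A)/(-6 + h) (r(h, A) = (A + 623)/(h - 6) = (623 + A)/(-6 + h))
t(F) = √(23 + F^(3/2))
(317314 + 145799)/(t(w(-25)) + r(-501, 311)) = (317314 + 145799)/(√(23 + (-11)^(3/2)) + (623 + 311)/(-6 - 501)) = 463113/(√(23 - 11*I*√11) + 934/(-507)) = 463113/(√(23 - 11*I*√11) - 1/507*934) = 463113/(√(23 - 11*I*√11) - 934/507) = 463113/(-934/507 + √(23 - 11*I*√11))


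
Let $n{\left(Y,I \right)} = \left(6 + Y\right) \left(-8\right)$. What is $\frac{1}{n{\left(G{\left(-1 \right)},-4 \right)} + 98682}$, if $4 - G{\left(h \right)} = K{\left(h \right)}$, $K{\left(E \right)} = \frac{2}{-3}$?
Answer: $\frac{3}{295790} \approx 1.0142 \cdot 10^{-5}$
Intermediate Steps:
$K{\left(E \right)} = - \frac{2}{3}$ ($K{\left(E \right)} = 2 \left(- \frac{1}{3}\right) = - \frac{2}{3}$)
$G{\left(h \right)} = \frac{14}{3}$ ($G{\left(h \right)} = 4 - - \frac{2}{3} = 4 + \frac{2}{3} = \frac{14}{3}$)
$n{\left(Y,I \right)} = -48 - 8 Y$
$\frac{1}{n{\left(G{\left(-1 \right)},-4 \right)} + 98682} = \frac{1}{\left(-48 - \frac{112}{3}\right) + 98682} = \frac{1}{- \frac{256}{3} + 98682} = \frac{1}{\frac{295790}{3}} = \frac{3}{295790}$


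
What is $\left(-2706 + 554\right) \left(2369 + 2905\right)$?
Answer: $-11349648$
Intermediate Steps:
$\left(-2706 + 554\right) \left(2369 + 2905\right) = \left(-2152\right) 5274 = -11349648$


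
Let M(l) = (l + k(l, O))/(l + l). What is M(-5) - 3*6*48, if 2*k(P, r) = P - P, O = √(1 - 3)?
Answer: -1727/2 ≈ -863.50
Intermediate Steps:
O = I*√2 (O = √(-2) = I*√2 ≈ 1.4142*I)
k(P, r) = 0 (k(P, r) = (P - P)/2 = (½)*0 = 0)
M(l) = ½ (M(l) = (l + 0)/(l + l) = l/((2*l)) = l*(1/(2*l)) = ½)
M(-5) - 3*6*48 = ½ - 3*6*48 = ½ - 18*48 = ½ - 864 = -1727/2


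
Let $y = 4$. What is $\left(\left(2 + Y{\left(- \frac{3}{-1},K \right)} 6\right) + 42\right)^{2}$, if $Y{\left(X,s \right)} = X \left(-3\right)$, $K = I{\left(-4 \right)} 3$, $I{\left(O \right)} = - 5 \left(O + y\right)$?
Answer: $100$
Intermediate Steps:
$I{\left(O \right)} = -20 - 5 O$ ($I{\left(O \right)} = - 5 \left(O + 4\right) = - 5 \left(4 + O\right) = -20 - 5 O$)
$K = 0$ ($K = \left(-20 - -20\right) 3 = \left(-20 + 20\right) 3 = 0 \cdot 3 = 0$)
$Y{\left(X,s \right)} = - 3 X$
$\left(\left(2 + Y{\left(- \frac{3}{-1},K \right)} 6\right) + 42\right)^{2} = \left(\left(2 + - 3 \left(- \frac{3}{-1}\right) 6\right) + 42\right)^{2} = \left(\left(2 + - 3 \left(\left(-3\right) \left(-1\right)\right) 6\right) + 42\right)^{2} = \left(\left(2 + \left(-3\right) 3 \cdot 6\right) + 42\right)^{2} = \left(\left(2 - 54\right) + 42\right)^{2} = \left(-52 + 42\right)^{2} = \left(-10\right)^{2} = 100$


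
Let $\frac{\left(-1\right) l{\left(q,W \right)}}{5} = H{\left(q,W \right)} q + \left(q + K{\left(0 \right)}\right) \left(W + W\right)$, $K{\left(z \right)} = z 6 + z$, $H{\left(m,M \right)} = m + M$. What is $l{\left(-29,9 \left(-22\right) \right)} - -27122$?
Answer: $-63213$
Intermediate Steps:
$H{\left(m,M \right)} = M + m$
$K{\left(z \right)} = 7 z$ ($K{\left(z \right)} = 6 z + z = 7 z$)
$l{\left(q,W \right)} = - 10 W q - 5 q \left(W + q\right)$ ($l{\left(q,W \right)} = - 5 \left(\left(W + q\right) q + \left(q + 7 \cdot 0\right) \left(W + W\right)\right) = - 5 \left(q \left(W + q\right) + \left(q + 0\right) 2 W\right) = - 5 \left(q \left(W + q\right) + q 2 W\right) = - 5 \left(q \left(W + q\right) + 2 W q\right) = - 10 W q - 5 q \left(W + q\right)$)
$l{\left(-29,9 \left(-22\right) \right)} - -27122 = 5 \left(-29\right) \left(\left(-1\right) \left(-29\right) - 3 \cdot 9 \left(-22\right)\right) - -27122 = 5 \left(-29\right) \left(29 - -594\right) + 27122 = 5 \left(-29\right) \left(29 + 594\right) + 27122 = 5 \left(-29\right) 623 + 27122 = -90335 + 27122 = -63213$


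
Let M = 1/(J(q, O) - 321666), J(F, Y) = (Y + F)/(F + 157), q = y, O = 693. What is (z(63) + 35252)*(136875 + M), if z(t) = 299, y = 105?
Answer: 205044580691994694/42137847 ≈ 4.8660e+9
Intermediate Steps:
q = 105
J(F, Y) = (F + Y)/(157 + F)
M = -131/42137847 (M = 1/((105 + 693)/(157 + 105) - 321666) = 1/(798/262 - 321666) = 1/((1/262)*798 - 321666) = 1/(399/131 - 321666) = 1/(-42137847/131) = -131/42137847 ≈ -3.1088e-6)
(z(63) + 35252)*(136875 + M) = (299 + 35252)*(136875 - 131/42137847) = 35551*(5767617807994/42137847) = 205044580691994694/42137847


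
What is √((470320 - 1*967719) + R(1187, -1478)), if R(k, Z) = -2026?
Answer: 5*I*√19977 ≈ 706.7*I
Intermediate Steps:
√((470320 - 1*967719) + R(1187, -1478)) = √((470320 - 1*967719) - 2026) = √((470320 - 967719) - 2026) = √(-497399 - 2026) = √(-499425) = 5*I*√19977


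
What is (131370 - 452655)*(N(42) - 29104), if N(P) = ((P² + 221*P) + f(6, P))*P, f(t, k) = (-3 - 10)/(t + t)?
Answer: -279378191025/2 ≈ -1.3969e+11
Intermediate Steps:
f(t, k) = -13/(2*t) (f(t, k) = -13*1/(2*t) = -13/(2*t))
N(P) = P*(-13/12 + P² + 221*P) (N(P) = ((P² + 221*P) - 13/2/6)*P = ((P² + 221*P) - 13/2*⅙)*P = ((P² + 221*P) - 13/12)*P = (-13/12 + P² + 221*P)*P = P*(-13/12 + P² + 221*P))
(131370 - 452655)*(N(42) - 29104) = (131370 - 452655)*((1/12)*42*(-13 + 12*42² + 2652*42) - 29104) = -321285*((1/12)*42*(-13 + 12*1764 + 111384) - 29104) = -321285*((1/12)*42*(-13 + 21168 + 111384) - 29104) = -321285*((1/12)*42*132539 - 29104) = -321285*(927773/2 - 29104) = -321285*869565/2 = -279378191025/2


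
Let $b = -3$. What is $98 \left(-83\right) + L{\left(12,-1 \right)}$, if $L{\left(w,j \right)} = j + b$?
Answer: $-8138$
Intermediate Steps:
$L{\left(w,j \right)} = -3 + j$ ($L{\left(w,j \right)} = j - 3 = -3 + j$)
$98 \left(-83\right) + L{\left(12,-1 \right)} = 98 \left(-83\right) - 4 = -8134 - 4 = -8138$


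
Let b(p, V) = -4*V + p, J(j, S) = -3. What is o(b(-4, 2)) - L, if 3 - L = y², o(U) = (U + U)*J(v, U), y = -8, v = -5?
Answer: 133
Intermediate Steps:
b(p, V) = p - 4*V
o(U) = -6*U (o(U) = (U + U)*(-3) = (2*U)*(-3) = -6*U)
L = -61 (L = 3 - 1*(-8)² = 3 - 1*64 = 3 - 64 = -61)
o(b(-4, 2)) - L = -6*(-4 - 4*2) - 1*(-61) = -6*(-4 - 8) + 61 = -6*(-12) + 61 = 72 + 61 = 133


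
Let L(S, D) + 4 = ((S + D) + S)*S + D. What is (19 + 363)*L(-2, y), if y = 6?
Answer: -764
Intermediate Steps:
L(S, D) = -4 + D + S*(D + 2*S) (L(S, D) = -4 + (((S + D) + S)*S + D) = -4 + (((D + S) + S)*S + D) = -4 + ((D + 2*S)*S + D) = -4 + (S*(D + 2*S) + D) = -4 + (D + S*(D + 2*S)) = -4 + D + S*(D + 2*S))
(19 + 363)*L(-2, y) = (19 + 363)*(-4 + 6 + 2*(-2)**2 + 6*(-2)) = 382*(-4 + 6 + 2*4 - 12) = 382*(-4 + 6 + 8 - 12) = 382*(-2) = -764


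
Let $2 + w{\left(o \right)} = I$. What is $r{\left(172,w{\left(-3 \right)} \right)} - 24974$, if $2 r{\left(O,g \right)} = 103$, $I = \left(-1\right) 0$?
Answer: $- \frac{49845}{2} \approx -24923.0$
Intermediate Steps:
$I = 0$
$w{\left(o \right)} = -2$ ($w{\left(o \right)} = -2 + 0 = -2$)
$r{\left(O,g \right)} = \frac{103}{2}$ ($r{\left(O,g \right)} = \frac{1}{2} \cdot 103 = \frac{103}{2}$)
$r{\left(172,w{\left(-3 \right)} \right)} - 24974 = \frac{103}{2} - 24974 = - \frac{49845}{2}$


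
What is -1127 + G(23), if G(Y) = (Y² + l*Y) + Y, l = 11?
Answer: -322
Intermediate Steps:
G(Y) = Y² + 12*Y (G(Y) = (Y² + 11*Y) + Y = Y² + 12*Y)
-1127 + G(23) = -1127 + 23*(12 + 23) = -1127 + 23*35 = -1127 + 805 = -322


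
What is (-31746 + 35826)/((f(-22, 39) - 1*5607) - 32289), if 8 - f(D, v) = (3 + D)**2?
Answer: -4080/38249 ≈ -0.10667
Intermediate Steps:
f(D, v) = 8 - (3 + D)**2
(-31746 + 35826)/((f(-22, 39) - 1*5607) - 32289) = (-31746 + 35826)/(((8 - (3 - 22)**2) - 1*5607) - 32289) = 4080/(((8 - 1*(-19)**2) - 5607) - 32289) = 4080/(((8 - 1*361) - 5607) - 32289) = 4080/(((8 - 361) - 5607) - 32289) = 4080/((-353 - 5607) - 32289) = 4080/(-5960 - 32289) = 4080/(-38249) = 4080*(-1/38249) = -4080/38249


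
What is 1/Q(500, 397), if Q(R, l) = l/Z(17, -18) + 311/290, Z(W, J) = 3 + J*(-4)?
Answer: 4350/27691 ≈ 0.15709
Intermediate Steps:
Z(W, J) = 3 - 4*J
Q(R, l) = 311/290 + l/75 (Q(R, l) = l/(3 - 4*(-18)) + 311/290 = l/(3 + 72) + 311*(1/290) = l/75 + 311/290 = 311/290 + l/75)
1/Q(500, 397) = 1/(311/290 + (1/75)*397) = 1/(311/290 + 397/75) = 1/(27691/4350) = 4350/27691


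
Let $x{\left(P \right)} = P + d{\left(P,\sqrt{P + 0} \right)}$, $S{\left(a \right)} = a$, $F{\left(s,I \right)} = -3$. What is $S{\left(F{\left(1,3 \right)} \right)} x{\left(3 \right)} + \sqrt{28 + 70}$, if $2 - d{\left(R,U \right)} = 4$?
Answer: $-3 + 7 \sqrt{2} \approx 6.8995$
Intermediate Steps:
$d{\left(R,U \right)} = -2$ ($d{\left(R,U \right)} = 2 - 4 = -2$)
$x{\left(P \right)} = -2 + P$ ($x{\left(P \right)} = P - 2 = -2 + P$)
$S{\left(F{\left(1,3 \right)} \right)} x{\left(3 \right)} + \sqrt{28 + 70} = - 3 \left(-2 + 3\right) + \sqrt{28 + 70} = \left(-3\right) 1 + \sqrt{98} = -3 + 7 \sqrt{2}$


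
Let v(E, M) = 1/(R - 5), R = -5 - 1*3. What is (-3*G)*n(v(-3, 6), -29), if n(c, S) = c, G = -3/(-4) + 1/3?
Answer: ¼ ≈ 0.25000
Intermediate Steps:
R = -8 (R = -5 - 3 = -8)
G = 13/12 (G = -3*(-¼) + 1*(⅓) = ¾ + ⅓ = 13/12 ≈ 1.0833)
v(E, M) = -1/13 (v(E, M) = 1/(-8 - 5) = 1/(-13) = -1/13)
(-3*G)*n(v(-3, 6), -29) = -3*13/12*(-1/13) = -13/4*(-1/13) = ¼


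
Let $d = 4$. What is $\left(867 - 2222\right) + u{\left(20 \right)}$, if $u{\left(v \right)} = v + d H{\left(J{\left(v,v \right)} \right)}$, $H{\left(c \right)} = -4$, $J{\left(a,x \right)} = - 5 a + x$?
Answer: $-1351$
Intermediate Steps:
$J{\left(a,x \right)} = x - 5 a$
$u{\left(v \right)} = -16 + v$ ($u{\left(v \right)} = v + 4 \left(-4\right) = v - 16 = -16 + v$)
$\left(867 - 2222\right) + u{\left(20 \right)} = \left(867 - 2222\right) + \left(-16 + 20\right) = -1355 + 4 = -1351$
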